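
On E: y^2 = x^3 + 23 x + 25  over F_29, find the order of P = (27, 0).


Compute successive multiples of P until we hit O:
  1P = (27, 0)
  2P = O

ord(P) = 2


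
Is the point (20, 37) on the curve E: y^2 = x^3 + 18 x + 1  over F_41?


Check whether y^2 = x^3 + 18 x + 1 (mod 41) for (x, y) = (20, 37).
LHS: y^2 = 37^2 mod 41 = 16
RHS: x^3 + 18 x + 1 = 20^3 + 18*20 + 1 mod 41 = 38
LHS != RHS

No, not on the curve


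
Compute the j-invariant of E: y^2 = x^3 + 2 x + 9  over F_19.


Delta = -16(4 a^3 + 27 b^2) mod 19 = 7
-1728 * (4 a)^3 = -1728 * (4*2)^3 mod 19 = 18
j = 18 * 7^(-1) mod 19 = 8

j = 8 (mod 19)


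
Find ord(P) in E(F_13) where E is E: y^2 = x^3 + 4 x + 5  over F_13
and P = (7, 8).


Compute successive multiples of P until we hit O:
  1P = (7, 8)
  2P = (9, 4)
  3P = (1, 6)
  4P = (8, 9)
  5P = (12, 0)
  6P = (8, 4)
  7P = (1, 7)
  8P = (9, 9)
  ... (continuing to 10P)
  10P = O

ord(P) = 10


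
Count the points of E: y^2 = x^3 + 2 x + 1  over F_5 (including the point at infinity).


For each x in F_5, count y with y^2 = x^3 + 2 x + 1 mod 5:
  x = 0: RHS = 1, y in [1, 4]  -> 2 point(s)
  x = 1: RHS = 4, y in [2, 3]  -> 2 point(s)
  x = 3: RHS = 4, y in [2, 3]  -> 2 point(s)
Affine points: 6. Add the point at infinity: total = 7.

#E(F_5) = 7


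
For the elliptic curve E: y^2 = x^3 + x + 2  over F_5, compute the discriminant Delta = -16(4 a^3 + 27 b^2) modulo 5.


4 a^3 + 27 b^2 = 4*1^3 + 27*2^2 = 4 + 108 = 112
Delta = -16 * (112) = -1792
Delta mod 5 = 3

Delta = 3 (mod 5)


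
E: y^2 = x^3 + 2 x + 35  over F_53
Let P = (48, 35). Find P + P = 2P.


Doubling: s = (3 x1^2 + a) / (2 y1)
s = (3*48^2 + 2) / (2*35) mod 53 = 17
x3 = s^2 - 2 x1 mod 53 = 17^2 - 2*48 = 34
y3 = s (x1 - x3) - y1 mod 53 = 17 * (48 - 34) - 35 = 44

2P = (34, 44)


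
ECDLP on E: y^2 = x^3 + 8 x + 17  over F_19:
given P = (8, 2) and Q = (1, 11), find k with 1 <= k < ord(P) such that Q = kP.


Enumerate multiples of P until we hit Q = (1, 11):
  1P = (8, 2)
  2P = (14, 2)
  3P = (16, 17)
  4P = (0, 13)
  5P = (12, 13)
  6P = (3, 7)
  7P = (9, 18)
  8P = (11, 7)
  9P = (7, 6)
  10P = (1, 8)
  11P = (15, 4)
  12P = (5, 7)
  13P = (13, 0)
  14P = (5, 12)
  15P = (15, 15)
  16P = (1, 11)
Match found at i = 16.

k = 16


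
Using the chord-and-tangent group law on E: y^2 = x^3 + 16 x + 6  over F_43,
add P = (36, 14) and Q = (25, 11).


P != Q, so use the chord formula.
s = (y2 - y1) / (x2 - x1) = (40) / (32) mod 43 = 12
x3 = s^2 - x1 - x2 mod 43 = 12^2 - 36 - 25 = 40
y3 = s (x1 - x3) - y1 mod 43 = 12 * (36 - 40) - 14 = 24

P + Q = (40, 24)


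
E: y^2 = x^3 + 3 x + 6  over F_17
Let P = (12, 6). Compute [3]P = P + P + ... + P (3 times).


k = 3 = 11_2 (binary, LSB first: 11)
Double-and-add from P = (12, 6):
  bit 0 = 1: acc = O + (12, 6) = (12, 6)
  bit 1 = 1: acc = (12, 6) + (14, 15) = (7, 8)

3P = (7, 8)


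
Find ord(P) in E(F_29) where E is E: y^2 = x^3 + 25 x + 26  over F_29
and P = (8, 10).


Compute successive multiples of P until we hit O:
  1P = (8, 10)
  2P = (19, 20)
  3P = (22, 1)
  4P = (4, 4)
  5P = (12, 13)
  6P = (15, 21)
  7P = (28, 0)
  8P = (15, 8)
  ... (continuing to 14P)
  14P = O

ord(P) = 14


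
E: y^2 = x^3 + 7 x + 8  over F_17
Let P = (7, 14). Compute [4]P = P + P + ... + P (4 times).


k = 4 = 100_2 (binary, LSB first: 001)
Double-and-add from P = (7, 14):
  bit 0 = 0: acc unchanged = O
  bit 1 = 0: acc unchanged = O
  bit 2 = 1: acc = O + (8, 10) = (8, 10)

4P = (8, 10)


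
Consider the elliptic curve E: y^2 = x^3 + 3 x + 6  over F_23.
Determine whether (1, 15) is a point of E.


Check whether y^2 = x^3 + 3 x + 6 (mod 23) for (x, y) = (1, 15).
LHS: y^2 = 15^2 mod 23 = 18
RHS: x^3 + 3 x + 6 = 1^3 + 3*1 + 6 mod 23 = 10
LHS != RHS

No, not on the curve


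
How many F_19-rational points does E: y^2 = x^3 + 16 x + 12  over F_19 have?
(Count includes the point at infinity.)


For each x in F_19, count y with y^2 = x^3 + 16 x + 12 mod 19:
  x = 3: RHS = 11, y in [7, 12]  -> 2 point(s)
  x = 4: RHS = 7, y in [8, 11]  -> 2 point(s)
  x = 6: RHS = 1, y in [1, 18]  -> 2 point(s)
  x = 7: RHS = 11, y in [7, 12]  -> 2 point(s)
  x = 8: RHS = 6, y in [5, 14]  -> 2 point(s)
  x = 9: RHS = 11, y in [7, 12]  -> 2 point(s)
  x = 13: RHS = 4, y in [2, 17]  -> 2 point(s)
  x = 14: RHS = 16, y in [4, 15]  -> 2 point(s)
  x = 15: RHS = 17, y in [6, 13]  -> 2 point(s)
Affine points: 18. Add the point at infinity: total = 19.

#E(F_19) = 19


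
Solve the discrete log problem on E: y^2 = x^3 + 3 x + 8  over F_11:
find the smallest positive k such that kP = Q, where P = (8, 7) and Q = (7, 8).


Enumerate multiples of P until we hit Q = (7, 8):
  1P = (8, 7)
  2P = (7, 3)
  3P = (1, 10)
  4P = (6, 0)
  5P = (1, 1)
  6P = (7, 8)
Match found at i = 6.

k = 6


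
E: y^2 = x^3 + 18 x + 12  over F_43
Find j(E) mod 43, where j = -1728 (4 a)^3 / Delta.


Delta = -16(4 a^3 + 27 b^2) mod 43 = 5
-1728 * (4 a)^3 = -1728 * (4*18)^3 mod 43 = 22
j = 22 * 5^(-1) mod 43 = 13

j = 13 (mod 43)


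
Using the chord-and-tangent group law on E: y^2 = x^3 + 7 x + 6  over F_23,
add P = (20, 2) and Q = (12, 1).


P != Q, so use the chord formula.
s = (y2 - y1) / (x2 - x1) = (22) / (15) mod 23 = 3
x3 = s^2 - x1 - x2 mod 23 = 3^2 - 20 - 12 = 0
y3 = s (x1 - x3) - y1 mod 23 = 3 * (20 - 0) - 2 = 12

P + Q = (0, 12)


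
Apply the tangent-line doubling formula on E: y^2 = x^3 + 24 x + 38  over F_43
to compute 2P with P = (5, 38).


Doubling: s = (3 x1^2 + a) / (2 y1)
s = (3*5^2 + 24) / (2*38) mod 43 = 3
x3 = s^2 - 2 x1 mod 43 = 3^2 - 2*5 = 42
y3 = s (x1 - x3) - y1 mod 43 = 3 * (5 - 42) - 38 = 23

2P = (42, 23)


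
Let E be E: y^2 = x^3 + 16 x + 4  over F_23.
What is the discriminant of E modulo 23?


4 a^3 + 27 b^2 = 4*16^3 + 27*4^2 = 16384 + 432 = 16816
Delta = -16 * (16816) = -269056
Delta mod 23 = 21

Delta = 21 (mod 23)


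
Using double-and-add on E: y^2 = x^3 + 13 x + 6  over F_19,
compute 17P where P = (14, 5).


k = 17 = 10001_2 (binary, LSB first: 10001)
Double-and-add from P = (14, 5):
  bit 0 = 1: acc = O + (14, 5) = (14, 5)
  bit 1 = 0: acc unchanged = (14, 5)
  bit 2 = 0: acc unchanged = (14, 5)
  bit 3 = 0: acc unchanged = (14, 5)
  bit 4 = 1: acc = (14, 5) + (5, 5) = (0, 14)

17P = (0, 14)


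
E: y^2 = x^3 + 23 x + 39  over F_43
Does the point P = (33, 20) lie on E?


Check whether y^2 = x^3 + 23 x + 39 (mod 43) for (x, y) = (33, 20).
LHS: y^2 = 20^2 mod 43 = 13
RHS: x^3 + 23 x + 39 = 33^3 + 23*33 + 39 mod 43 = 13
LHS = RHS

Yes, on the curve


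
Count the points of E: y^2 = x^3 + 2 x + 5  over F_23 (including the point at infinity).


For each x in F_23, count y with y^2 = x^3 + 2 x + 5 mod 23:
  x = 1: RHS = 8, y in [10, 13]  -> 2 point(s)
  x = 4: RHS = 8, y in [10, 13]  -> 2 point(s)
  x = 5: RHS = 2, y in [5, 18]  -> 2 point(s)
  x = 6: RHS = 3, y in [7, 16]  -> 2 point(s)
  x = 8: RHS = 4, y in [2, 21]  -> 2 point(s)
  x = 9: RHS = 16, y in [4, 19]  -> 2 point(s)
  x = 10: RHS = 13, y in [6, 17]  -> 2 point(s)
  x = 11: RHS = 1, y in [1, 22]  -> 2 point(s)
  x = 12: RHS = 9, y in [3, 20]  -> 2 point(s)
  x = 15: RHS = 6, y in [11, 12]  -> 2 point(s)
  x = 16: RHS = 16, y in [4, 19]  -> 2 point(s)
  x = 18: RHS = 8, y in [10, 13]  -> 2 point(s)
  x = 19: RHS = 2, y in [5, 18]  -> 2 point(s)
  x = 20: RHS = 18, y in [8, 15]  -> 2 point(s)
  x = 21: RHS = 16, y in [4, 19]  -> 2 point(s)
  x = 22: RHS = 2, y in [5, 18]  -> 2 point(s)
Affine points: 32. Add the point at infinity: total = 33.

#E(F_23) = 33


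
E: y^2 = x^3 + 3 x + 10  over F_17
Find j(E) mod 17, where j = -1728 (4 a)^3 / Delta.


Delta = -16(4 a^3 + 27 b^2) mod 17 = 3
-1728 * (4 a)^3 = -1728 * (4*3)^3 mod 17 = 15
j = 15 * 3^(-1) mod 17 = 5

j = 5 (mod 17)


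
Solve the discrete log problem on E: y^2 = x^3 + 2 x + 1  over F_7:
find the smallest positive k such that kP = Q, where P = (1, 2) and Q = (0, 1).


Enumerate multiples of P until we hit Q = (0, 1):
  1P = (1, 2)
  2P = (0, 1)
Match found at i = 2.

k = 2


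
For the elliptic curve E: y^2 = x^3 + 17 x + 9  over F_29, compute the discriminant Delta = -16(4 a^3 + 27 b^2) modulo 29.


4 a^3 + 27 b^2 = 4*17^3 + 27*9^2 = 19652 + 2187 = 21839
Delta = -16 * (21839) = -349424
Delta mod 29 = 26

Delta = 26 (mod 29)


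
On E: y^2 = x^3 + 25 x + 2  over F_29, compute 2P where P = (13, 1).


Doubling: s = (3 x1^2 + a) / (2 y1)
s = (3*13^2 + 25) / (2*1) mod 29 = 5
x3 = s^2 - 2 x1 mod 29 = 5^2 - 2*13 = 28
y3 = s (x1 - x3) - y1 mod 29 = 5 * (13 - 28) - 1 = 11

2P = (28, 11)


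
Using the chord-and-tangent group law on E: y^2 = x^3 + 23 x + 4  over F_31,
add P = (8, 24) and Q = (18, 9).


P != Q, so use the chord formula.
s = (y2 - y1) / (x2 - x1) = (16) / (10) mod 31 = 14
x3 = s^2 - x1 - x2 mod 31 = 14^2 - 8 - 18 = 15
y3 = s (x1 - x3) - y1 mod 31 = 14 * (8 - 15) - 24 = 2

P + Q = (15, 2)


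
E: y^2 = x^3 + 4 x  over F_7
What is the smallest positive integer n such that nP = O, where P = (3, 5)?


Compute successive multiples of P until we hit O:
  1P = (3, 5)
  2P = (2, 3)
  3P = (6, 3)
  4P = (0, 0)
  5P = (6, 4)
  6P = (2, 4)
  7P = (3, 2)
  8P = O

ord(P) = 8


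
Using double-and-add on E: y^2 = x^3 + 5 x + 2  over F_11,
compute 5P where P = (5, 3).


k = 5 = 101_2 (binary, LSB first: 101)
Double-and-add from P = (5, 3):
  bit 0 = 1: acc = O + (5, 3) = (5, 3)
  bit 1 = 0: acc unchanged = (5, 3)
  bit 2 = 1: acc = (5, 3) + (8, 2) = (3, 0)

5P = (3, 0)


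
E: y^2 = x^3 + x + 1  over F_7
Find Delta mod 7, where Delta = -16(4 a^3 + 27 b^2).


4 a^3 + 27 b^2 = 4*1^3 + 27*1^2 = 4 + 27 = 31
Delta = -16 * (31) = -496
Delta mod 7 = 1

Delta = 1 (mod 7)


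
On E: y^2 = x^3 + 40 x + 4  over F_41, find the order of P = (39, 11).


Compute successive multiples of P until we hit O:
  1P = (39, 11)
  2P = (35, 32)
  3P = (33, 19)
  4P = (30, 18)
  5P = (5, 40)
  6P = (15, 24)
  7P = (10, 16)
  8P = (1, 39)
  ... (continuing to 47P)
  47P = O

ord(P) = 47


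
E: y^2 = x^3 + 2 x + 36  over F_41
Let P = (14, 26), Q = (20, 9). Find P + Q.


P != Q, so use the chord formula.
s = (y2 - y1) / (x2 - x1) = (24) / (6) mod 41 = 4
x3 = s^2 - x1 - x2 mod 41 = 4^2 - 14 - 20 = 23
y3 = s (x1 - x3) - y1 mod 41 = 4 * (14 - 23) - 26 = 20

P + Q = (23, 20)


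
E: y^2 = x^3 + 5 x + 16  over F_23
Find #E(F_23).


For each x in F_23, count y with y^2 = x^3 + 5 x + 16 mod 23:
  x = 0: RHS = 16, y in [4, 19]  -> 2 point(s)
  x = 3: RHS = 12, y in [9, 14]  -> 2 point(s)
  x = 4: RHS = 8, y in [10, 13]  -> 2 point(s)
  x = 6: RHS = 9, y in [3, 20]  -> 2 point(s)
  x = 7: RHS = 3, y in [7, 16]  -> 2 point(s)
  x = 8: RHS = 16, y in [4, 19]  -> 2 point(s)
  x = 9: RHS = 8, y in [10, 13]  -> 2 point(s)
  x = 10: RHS = 8, y in [10, 13]  -> 2 point(s)
  x = 13: RHS = 1, y in [1, 22]  -> 2 point(s)
  x = 14: RHS = 1, y in [1, 22]  -> 2 point(s)
  x = 15: RHS = 16, y in [4, 19]  -> 2 point(s)
  x = 16: RHS = 6, y in [11, 12]  -> 2 point(s)
  x = 17: RHS = 0, y in [0]  -> 1 point(s)
  x = 18: RHS = 4, y in [2, 21]  -> 2 point(s)
  x = 19: RHS = 1, y in [1, 22]  -> 2 point(s)
Affine points: 29. Add the point at infinity: total = 30.

#E(F_23) = 30


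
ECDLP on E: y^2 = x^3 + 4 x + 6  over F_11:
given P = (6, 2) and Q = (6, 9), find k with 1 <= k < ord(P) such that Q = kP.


Enumerate multiples of P until we hit Q = (6, 9):
  1P = (6, 2)
  2P = (2, 0)
  3P = (6, 9)
Match found at i = 3.

k = 3


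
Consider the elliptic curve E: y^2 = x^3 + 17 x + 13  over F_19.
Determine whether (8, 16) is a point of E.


Check whether y^2 = x^3 + 17 x + 13 (mod 19) for (x, y) = (8, 16).
LHS: y^2 = 16^2 mod 19 = 9
RHS: x^3 + 17 x + 13 = 8^3 + 17*8 + 13 mod 19 = 15
LHS != RHS

No, not on the curve


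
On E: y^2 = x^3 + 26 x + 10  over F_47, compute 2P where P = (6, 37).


Doubling: s = (3 x1^2 + a) / (2 y1)
s = (3*6^2 + 26) / (2*37) mod 47 = 45
x3 = s^2 - 2 x1 mod 47 = 45^2 - 2*6 = 39
y3 = s (x1 - x3) - y1 mod 47 = 45 * (6 - 39) - 37 = 29

2P = (39, 29)


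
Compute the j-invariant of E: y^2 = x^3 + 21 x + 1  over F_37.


Delta = -16(4 a^3 + 27 b^2) mod 37 = 11
-1728 * (4 a)^3 = -1728 * (4*21)^3 mod 37 = 11
j = 11 * 11^(-1) mod 37 = 1

j = 1 (mod 37)


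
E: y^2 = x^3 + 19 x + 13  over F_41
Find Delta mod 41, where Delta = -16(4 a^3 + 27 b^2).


4 a^3 + 27 b^2 = 4*19^3 + 27*13^2 = 27436 + 4563 = 31999
Delta = -16 * (31999) = -511984
Delta mod 41 = 24

Delta = 24 (mod 41)


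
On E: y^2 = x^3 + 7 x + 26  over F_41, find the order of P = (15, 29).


Compute successive multiples of P until we hit O:
  1P = (15, 29)
  2P = (21, 39)
  3P = (26, 21)
  4P = (9, 30)
  5P = (25, 0)
  6P = (9, 11)
  7P = (26, 20)
  8P = (21, 2)
  ... (continuing to 10P)
  10P = O

ord(P) = 10


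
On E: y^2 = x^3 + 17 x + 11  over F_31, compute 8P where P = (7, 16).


k = 8 = 1000_2 (binary, LSB first: 0001)
Double-and-add from P = (7, 16):
  bit 0 = 0: acc unchanged = O
  bit 1 = 0: acc unchanged = O
  bit 2 = 0: acc unchanged = O
  bit 3 = 1: acc = O + (26, 24) = (26, 24)

8P = (26, 24)


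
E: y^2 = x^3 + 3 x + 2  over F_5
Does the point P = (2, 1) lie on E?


Check whether y^2 = x^3 + 3 x + 2 (mod 5) for (x, y) = (2, 1).
LHS: y^2 = 1^2 mod 5 = 1
RHS: x^3 + 3 x + 2 = 2^3 + 3*2 + 2 mod 5 = 1
LHS = RHS

Yes, on the curve


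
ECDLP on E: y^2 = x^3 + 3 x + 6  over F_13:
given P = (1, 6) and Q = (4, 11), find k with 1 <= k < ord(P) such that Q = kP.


Enumerate multiples of P until we hit Q = (4, 11):
  1P = (1, 6)
  2P = (8, 10)
  3P = (3, 4)
  4P = (10, 3)
  5P = (5, 4)
  6P = (4, 2)
  7P = (4, 11)
Match found at i = 7.

k = 7


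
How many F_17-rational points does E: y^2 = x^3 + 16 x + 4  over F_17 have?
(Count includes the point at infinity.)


For each x in F_17, count y with y^2 = x^3 + 16 x + 4 mod 17:
  x = 0: RHS = 4, y in [2, 15]  -> 2 point(s)
  x = 1: RHS = 4, y in [2, 15]  -> 2 point(s)
  x = 4: RHS = 13, y in [8, 9]  -> 2 point(s)
  x = 7: RHS = 0, y in [0]  -> 1 point(s)
  x = 8: RHS = 15, y in [7, 10]  -> 2 point(s)
  x = 10: RHS = 8, y in [5, 12]  -> 2 point(s)
  x = 11: RHS = 15, y in [7, 10]  -> 2 point(s)
  x = 15: RHS = 15, y in [7, 10]  -> 2 point(s)
  x = 16: RHS = 4, y in [2, 15]  -> 2 point(s)
Affine points: 17. Add the point at infinity: total = 18.

#E(F_17) = 18


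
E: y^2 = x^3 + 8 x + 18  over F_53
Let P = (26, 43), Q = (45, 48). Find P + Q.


P != Q, so use the chord formula.
s = (y2 - y1) / (x2 - x1) = (5) / (19) mod 53 = 17
x3 = s^2 - x1 - x2 mod 53 = 17^2 - 26 - 45 = 6
y3 = s (x1 - x3) - y1 mod 53 = 17 * (26 - 6) - 43 = 32

P + Q = (6, 32)


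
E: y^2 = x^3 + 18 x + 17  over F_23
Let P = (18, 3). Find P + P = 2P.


Doubling: s = (3 x1^2 + a) / (2 y1)
s = (3*18^2 + 18) / (2*3) mod 23 = 4
x3 = s^2 - 2 x1 mod 23 = 4^2 - 2*18 = 3
y3 = s (x1 - x3) - y1 mod 23 = 4 * (18 - 3) - 3 = 11

2P = (3, 11)


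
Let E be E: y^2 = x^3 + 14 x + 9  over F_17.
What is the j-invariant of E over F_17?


Delta = -16(4 a^3 + 27 b^2) mod 17 = 5
-1728 * (4 a)^3 = -1728 * (4*14)^3 mod 17 = 2
j = 2 * 5^(-1) mod 17 = 14

j = 14 (mod 17)


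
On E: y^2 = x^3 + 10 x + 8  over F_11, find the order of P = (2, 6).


Compute successive multiples of P until we hit O:
  1P = (2, 6)
  2P = (7, 5)
  3P = (6, 8)
  4P = (6, 3)
  5P = (7, 6)
  6P = (2, 5)
  7P = O

ord(P) = 7


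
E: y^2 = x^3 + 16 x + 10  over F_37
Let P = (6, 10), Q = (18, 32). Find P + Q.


P != Q, so use the chord formula.
s = (y2 - y1) / (x2 - x1) = (22) / (12) mod 37 = 8
x3 = s^2 - x1 - x2 mod 37 = 8^2 - 6 - 18 = 3
y3 = s (x1 - x3) - y1 mod 37 = 8 * (6 - 3) - 10 = 14

P + Q = (3, 14)


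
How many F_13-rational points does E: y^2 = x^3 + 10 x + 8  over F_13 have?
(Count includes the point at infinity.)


For each x in F_13, count y with y^2 = x^3 + 10 x + 8 mod 13:
  x = 2: RHS = 10, y in [6, 7]  -> 2 point(s)
  x = 3: RHS = 0, y in [0]  -> 1 point(s)
  x = 5: RHS = 1, y in [1, 12]  -> 2 point(s)
  x = 10: RHS = 3, y in [4, 9]  -> 2 point(s)
  x = 12: RHS = 10, y in [6, 7]  -> 2 point(s)
Affine points: 9. Add the point at infinity: total = 10.

#E(F_13) = 10


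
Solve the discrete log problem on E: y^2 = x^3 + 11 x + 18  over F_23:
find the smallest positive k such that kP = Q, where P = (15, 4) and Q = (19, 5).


Enumerate multiples of P until we hit Q = (19, 5):
  1P = (15, 4)
  2P = (22, 11)
  3P = (10, 1)
  4P = (14, 15)
  5P = (0, 15)
  6P = (16, 9)
  7P = (17, 9)
  8P = (3, 3)
  9P = (9, 8)
  10P = (2, 18)
  11P = (19, 18)
  12P = (7, 1)
  13P = (13, 14)
  14P = (20, 21)
  15P = (6, 22)
  16P = (6, 1)
  17P = (20, 2)
  18P = (13, 9)
  19P = (7, 22)
  20P = (19, 5)
Match found at i = 20.

k = 20


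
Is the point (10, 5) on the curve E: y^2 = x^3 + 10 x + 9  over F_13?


Check whether y^2 = x^3 + 10 x + 9 (mod 13) for (x, y) = (10, 5).
LHS: y^2 = 5^2 mod 13 = 12
RHS: x^3 + 10 x + 9 = 10^3 + 10*10 + 9 mod 13 = 4
LHS != RHS

No, not on the curve


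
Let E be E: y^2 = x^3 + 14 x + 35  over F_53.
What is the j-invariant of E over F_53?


Delta = -16(4 a^3 + 27 b^2) mod 53 = 31
-1728 * (4 a)^3 = -1728 * (4*14)^3 mod 53 = 37
j = 37 * 31^(-1) mod 53 = 20

j = 20 (mod 53)


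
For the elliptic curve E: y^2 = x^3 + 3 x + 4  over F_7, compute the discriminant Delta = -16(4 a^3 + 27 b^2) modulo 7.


4 a^3 + 27 b^2 = 4*3^3 + 27*4^2 = 108 + 432 = 540
Delta = -16 * (540) = -8640
Delta mod 7 = 5

Delta = 5 (mod 7)


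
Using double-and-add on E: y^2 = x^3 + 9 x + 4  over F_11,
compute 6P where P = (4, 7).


k = 6 = 110_2 (binary, LSB first: 011)
Double-and-add from P = (4, 7):
  bit 0 = 0: acc unchanged = O
  bit 1 = 1: acc = O + (1, 6) = (1, 6)
  bit 2 = 1: acc = (1, 6) + (10, 7) = (3, 6)

6P = (3, 6)


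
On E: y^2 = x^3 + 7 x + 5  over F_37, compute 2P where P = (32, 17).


Doubling: s = (3 x1^2 + a) / (2 y1)
s = (3*32^2 + 7) / (2*17) mod 37 = 22
x3 = s^2 - 2 x1 mod 37 = 22^2 - 2*32 = 13
y3 = s (x1 - x3) - y1 mod 37 = 22 * (32 - 13) - 17 = 31

2P = (13, 31)


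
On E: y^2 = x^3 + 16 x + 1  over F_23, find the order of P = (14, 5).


Compute successive multiples of P until we hit O:
  1P = (14, 5)
  2P = (11, 6)
  3P = (16, 11)
  4P = (2, 8)
  5P = (20, 8)
  6P = (18, 16)
  7P = (0, 22)
  8P = (12, 9)
  ... (continuing to 20P)
  20P = O

ord(P) = 20


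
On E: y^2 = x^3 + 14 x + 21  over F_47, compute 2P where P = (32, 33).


Doubling: s = (3 x1^2 + a) / (2 y1)
s = (3*32^2 + 14) / (2*33) mod 47 = 14
x3 = s^2 - 2 x1 mod 47 = 14^2 - 2*32 = 38
y3 = s (x1 - x3) - y1 mod 47 = 14 * (32 - 38) - 33 = 24

2P = (38, 24)


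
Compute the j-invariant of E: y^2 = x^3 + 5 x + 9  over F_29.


Delta = -16(4 a^3 + 27 b^2) mod 29 = 15
-1728 * (4 a)^3 = -1728 * (4*5)^3 mod 29 = 10
j = 10 * 15^(-1) mod 29 = 20

j = 20 (mod 29)


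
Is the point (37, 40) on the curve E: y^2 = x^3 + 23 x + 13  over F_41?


Check whether y^2 = x^3 + 23 x + 13 (mod 41) for (x, y) = (37, 40).
LHS: y^2 = 40^2 mod 41 = 1
RHS: x^3 + 23 x + 13 = 37^3 + 23*37 + 13 mod 41 = 21
LHS != RHS

No, not on the curve


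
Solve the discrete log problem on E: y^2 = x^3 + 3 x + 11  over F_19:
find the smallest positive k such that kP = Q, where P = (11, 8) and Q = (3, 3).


Enumerate multiples of P until we hit Q = (3, 3):
  1P = (11, 8)
  2P = (4, 12)
  3P = (2, 14)
  4P = (17, 15)
  5P = (14, 17)
  6P = (3, 16)
  7P = (6, 6)
  8P = (9, 8)
  9P = (18, 11)
  10P = (15, 12)
  11P = (13, 9)
  12P = (0, 7)
  13P = (0, 12)
  14P = (13, 10)
  15P = (15, 7)
  16P = (18, 8)
  17P = (9, 11)
  18P = (6, 13)
  19P = (3, 3)
Match found at i = 19.

k = 19


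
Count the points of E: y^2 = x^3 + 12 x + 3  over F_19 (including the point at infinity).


For each x in F_19, count y with y^2 = x^3 + 12 x + 3 mod 19:
  x = 1: RHS = 16, y in [4, 15]  -> 2 point(s)
  x = 2: RHS = 16, y in [4, 15]  -> 2 point(s)
  x = 3: RHS = 9, y in [3, 16]  -> 2 point(s)
  x = 4: RHS = 1, y in [1, 18]  -> 2 point(s)
  x = 5: RHS = 17, y in [6, 13]  -> 2 point(s)
  x = 6: RHS = 6, y in [5, 14]  -> 2 point(s)
  x = 9: RHS = 4, y in [2, 17]  -> 2 point(s)
  x = 13: RHS = 0, y in [0]  -> 1 point(s)
  x = 15: RHS = 5, y in [9, 10]  -> 2 point(s)
  x = 16: RHS = 16, y in [4, 15]  -> 2 point(s)
  x = 17: RHS = 9, y in [3, 16]  -> 2 point(s)
  x = 18: RHS = 9, y in [3, 16]  -> 2 point(s)
Affine points: 23. Add the point at infinity: total = 24.

#E(F_19) = 24


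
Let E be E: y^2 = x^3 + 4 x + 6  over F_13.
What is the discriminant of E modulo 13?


4 a^3 + 27 b^2 = 4*4^3 + 27*6^2 = 256 + 972 = 1228
Delta = -16 * (1228) = -19648
Delta mod 13 = 8

Delta = 8 (mod 13)


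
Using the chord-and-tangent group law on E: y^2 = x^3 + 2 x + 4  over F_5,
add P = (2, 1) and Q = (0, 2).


P != Q, so use the chord formula.
s = (y2 - y1) / (x2 - x1) = (1) / (3) mod 5 = 2
x3 = s^2 - x1 - x2 mod 5 = 2^2 - 2 - 0 = 2
y3 = s (x1 - x3) - y1 mod 5 = 2 * (2 - 2) - 1 = 4

P + Q = (2, 4)


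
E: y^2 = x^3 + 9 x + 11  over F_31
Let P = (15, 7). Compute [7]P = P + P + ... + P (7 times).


k = 7 = 111_2 (binary, LSB first: 111)
Double-and-add from P = (15, 7):
  bit 0 = 1: acc = O + (15, 7) = (15, 7)
  bit 1 = 1: acc = (15, 7) + (20, 10) = (10, 27)
  bit 2 = 1: acc = (10, 27) + (22, 21) = (7, 18)

7P = (7, 18)


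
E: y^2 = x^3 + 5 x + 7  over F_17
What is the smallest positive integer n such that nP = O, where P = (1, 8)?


Compute successive multiples of P until we hit O:
  1P = (1, 8)
  2P = (11, 4)
  3P = (14, 4)
  4P = (3, 7)
  5P = (9, 13)
  6P = (5, 15)
  7P = (13, 5)
  8P = (2, 5)
  ... (continuing to 23P)
  23P = O

ord(P) = 23


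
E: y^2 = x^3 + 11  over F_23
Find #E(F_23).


For each x in F_23, count y with y^2 = x^3 + 0 x + 11 mod 23:
  x = 1: RHS = 12, y in [9, 14]  -> 2 point(s)
  x = 4: RHS = 6, y in [11, 12]  -> 2 point(s)
  x = 7: RHS = 9, y in [3, 20]  -> 2 point(s)
  x = 9: RHS = 4, y in [2, 21]  -> 2 point(s)
  x = 11: RHS = 8, y in [10, 13]  -> 2 point(s)
  x = 13: RHS = 0, y in [0]  -> 1 point(s)
  x = 14: RHS = 18, y in [8, 15]  -> 2 point(s)
  x = 16: RHS = 13, y in [6, 17]  -> 2 point(s)
  x = 17: RHS = 2, y in [5, 18]  -> 2 point(s)
  x = 18: RHS = 1, y in [1, 22]  -> 2 point(s)
  x = 19: RHS = 16, y in [4, 19]  -> 2 point(s)
  x = 21: RHS = 3, y in [7, 16]  -> 2 point(s)
Affine points: 23. Add the point at infinity: total = 24.

#E(F_23) = 24


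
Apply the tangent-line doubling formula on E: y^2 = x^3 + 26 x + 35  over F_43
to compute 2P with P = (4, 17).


Doubling: s = (3 x1^2 + a) / (2 y1)
s = (3*4^2 + 26) / (2*17) mod 43 = 30
x3 = s^2 - 2 x1 mod 43 = 30^2 - 2*4 = 32
y3 = s (x1 - x3) - y1 mod 43 = 30 * (4 - 32) - 17 = 3

2P = (32, 3)


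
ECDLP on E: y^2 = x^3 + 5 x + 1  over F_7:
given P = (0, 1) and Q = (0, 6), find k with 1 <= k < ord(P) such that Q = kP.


Enumerate multiples of P until we hit Q = (0, 6):
  1P = (0, 1)
  2P = (1, 0)
  3P = (0, 6)
Match found at i = 3.

k = 3


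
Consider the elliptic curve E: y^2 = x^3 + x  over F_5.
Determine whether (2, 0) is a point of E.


Check whether y^2 = x^3 + 1 x + 0 (mod 5) for (x, y) = (2, 0).
LHS: y^2 = 0^2 mod 5 = 0
RHS: x^3 + 1 x + 0 = 2^3 + 1*2 + 0 mod 5 = 0
LHS = RHS

Yes, on the curve


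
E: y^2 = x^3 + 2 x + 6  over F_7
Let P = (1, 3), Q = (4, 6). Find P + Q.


P != Q, so use the chord formula.
s = (y2 - y1) / (x2 - x1) = (3) / (3) mod 7 = 1
x3 = s^2 - x1 - x2 mod 7 = 1^2 - 1 - 4 = 3
y3 = s (x1 - x3) - y1 mod 7 = 1 * (1 - 3) - 3 = 2

P + Q = (3, 2)


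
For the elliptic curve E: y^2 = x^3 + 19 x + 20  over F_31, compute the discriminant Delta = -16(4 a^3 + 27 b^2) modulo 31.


4 a^3 + 27 b^2 = 4*19^3 + 27*20^2 = 27436 + 10800 = 38236
Delta = -16 * (38236) = -611776
Delta mod 31 = 9

Delta = 9 (mod 31)


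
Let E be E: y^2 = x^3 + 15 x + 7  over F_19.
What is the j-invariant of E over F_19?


Delta = -16(4 a^3 + 27 b^2) mod 19 = 9
-1728 * (4 a)^3 = -1728 * (4*15)^3 mod 19 = 8
j = 8 * 9^(-1) mod 19 = 3

j = 3 (mod 19)


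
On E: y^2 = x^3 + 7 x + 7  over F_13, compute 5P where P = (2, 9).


k = 5 = 101_2 (binary, LSB first: 101)
Double-and-add from P = (2, 9):
  bit 0 = 1: acc = O + (2, 9) = (2, 9)
  bit 1 = 0: acc unchanged = (2, 9)
  bit 2 = 1: acc = (2, 9) + (3, 4) = (7, 3)

5P = (7, 3)


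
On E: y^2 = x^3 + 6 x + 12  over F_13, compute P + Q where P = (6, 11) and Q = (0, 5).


P != Q, so use the chord formula.
s = (y2 - y1) / (x2 - x1) = (7) / (7) mod 13 = 1
x3 = s^2 - x1 - x2 mod 13 = 1^2 - 6 - 0 = 8
y3 = s (x1 - x3) - y1 mod 13 = 1 * (6 - 8) - 11 = 0

P + Q = (8, 0)


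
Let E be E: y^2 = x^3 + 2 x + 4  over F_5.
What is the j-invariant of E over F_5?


Delta = -16(4 a^3 + 27 b^2) mod 5 = 1
-1728 * (4 a)^3 = -1728 * (4*2)^3 mod 5 = 4
j = 4 * 1^(-1) mod 5 = 4

j = 4 (mod 5)


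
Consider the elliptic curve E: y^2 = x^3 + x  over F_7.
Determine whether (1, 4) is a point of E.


Check whether y^2 = x^3 + 1 x + 0 (mod 7) for (x, y) = (1, 4).
LHS: y^2 = 4^2 mod 7 = 2
RHS: x^3 + 1 x + 0 = 1^3 + 1*1 + 0 mod 7 = 2
LHS = RHS

Yes, on the curve


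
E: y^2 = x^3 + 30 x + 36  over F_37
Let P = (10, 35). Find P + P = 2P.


Doubling: s = (3 x1^2 + a) / (2 y1)
s = (3*10^2 + 30) / (2*35) mod 37 = 10
x3 = s^2 - 2 x1 mod 37 = 10^2 - 2*10 = 6
y3 = s (x1 - x3) - y1 mod 37 = 10 * (10 - 6) - 35 = 5

2P = (6, 5)


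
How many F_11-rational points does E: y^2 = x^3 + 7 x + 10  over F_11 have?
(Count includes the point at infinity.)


For each x in F_11, count y with y^2 = x^3 + 7 x + 10 mod 11:
  x = 3: RHS = 3, y in [5, 6]  -> 2 point(s)
  x = 4: RHS = 3, y in [5, 6]  -> 2 point(s)
  x = 5: RHS = 5, y in [4, 7]  -> 2 point(s)
  x = 6: RHS = 4, y in [2, 9]  -> 2 point(s)
Affine points: 8. Add the point at infinity: total = 9.

#E(F_11) = 9


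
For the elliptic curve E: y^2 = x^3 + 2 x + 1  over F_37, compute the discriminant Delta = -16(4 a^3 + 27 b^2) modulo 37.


4 a^3 + 27 b^2 = 4*2^3 + 27*1^2 = 32 + 27 = 59
Delta = -16 * (59) = -944
Delta mod 37 = 18

Delta = 18 (mod 37)


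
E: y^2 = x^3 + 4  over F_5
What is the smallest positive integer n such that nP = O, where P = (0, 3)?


Compute successive multiples of P until we hit O:
  1P = (0, 3)
  2P = (0, 2)
  3P = O

ord(P) = 3


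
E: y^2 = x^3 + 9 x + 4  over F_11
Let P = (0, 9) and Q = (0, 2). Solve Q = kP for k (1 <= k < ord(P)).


Enumerate multiples of P until we hit Q = (0, 2):
  1P = (0, 9)
  2P = (3, 6)
  3P = (9, 0)
  4P = (3, 5)
  5P = (0, 2)
Match found at i = 5.

k = 5


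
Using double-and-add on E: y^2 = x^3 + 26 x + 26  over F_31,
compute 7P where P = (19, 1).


k = 7 = 111_2 (binary, LSB first: 111)
Double-and-add from P = (19, 1):
  bit 0 = 1: acc = O + (19, 1) = (19, 1)
  bit 1 = 1: acc = (19, 1) + (13, 9) = (18, 8)
  bit 2 = 1: acc = (18, 8) + (12, 12) = (29, 20)

7P = (29, 20)


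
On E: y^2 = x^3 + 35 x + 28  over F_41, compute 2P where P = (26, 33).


Doubling: s = (3 x1^2 + a) / (2 y1)
s = (3*26^2 + 35) / (2*33) mod 41 = 12
x3 = s^2 - 2 x1 mod 41 = 12^2 - 2*26 = 10
y3 = s (x1 - x3) - y1 mod 41 = 12 * (26 - 10) - 33 = 36

2P = (10, 36)


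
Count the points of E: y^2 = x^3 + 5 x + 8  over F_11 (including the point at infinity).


For each x in F_11, count y with y^2 = x^3 + 5 x + 8 mod 11:
  x = 1: RHS = 3, y in [5, 6]  -> 2 point(s)
  x = 2: RHS = 4, y in [2, 9]  -> 2 point(s)
  x = 4: RHS = 4, y in [2, 9]  -> 2 point(s)
  x = 5: RHS = 4, y in [2, 9]  -> 2 point(s)
  x = 6: RHS = 1, y in [1, 10]  -> 2 point(s)
  x = 7: RHS = 1, y in [1, 10]  -> 2 point(s)
  x = 9: RHS = 1, y in [1, 10]  -> 2 point(s)
Affine points: 14. Add the point at infinity: total = 15.

#E(F_11) = 15


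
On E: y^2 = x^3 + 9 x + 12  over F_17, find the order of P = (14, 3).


Compute successive multiples of P until we hit O:
  1P = (14, 3)
  2P = (8, 16)
  3P = (3, 10)
  4P = (16, 6)
  5P = (2, 15)
  6P = (2, 2)
  7P = (16, 11)
  8P = (3, 7)
  ... (continuing to 11P)
  11P = O

ord(P) = 11


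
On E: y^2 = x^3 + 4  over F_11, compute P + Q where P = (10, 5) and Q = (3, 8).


P != Q, so use the chord formula.
s = (y2 - y1) / (x2 - x1) = (3) / (4) mod 11 = 9
x3 = s^2 - x1 - x2 mod 11 = 9^2 - 10 - 3 = 2
y3 = s (x1 - x3) - y1 mod 11 = 9 * (10 - 2) - 5 = 1

P + Q = (2, 1)


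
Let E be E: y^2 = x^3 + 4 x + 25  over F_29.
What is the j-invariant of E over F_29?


Delta = -16(4 a^3 + 27 b^2) mod 29 = 12
-1728 * (4 a)^3 = -1728 * (4*4)^3 mod 29 = 26
j = 26 * 12^(-1) mod 29 = 7

j = 7 (mod 29)


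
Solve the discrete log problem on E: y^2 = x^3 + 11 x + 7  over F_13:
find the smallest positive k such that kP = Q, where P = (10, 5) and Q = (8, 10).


Enumerate multiples of P until we hit Q = (8, 10):
  1P = (10, 5)
  2P = (9, 4)
  3P = (8, 10)
Match found at i = 3.

k = 3


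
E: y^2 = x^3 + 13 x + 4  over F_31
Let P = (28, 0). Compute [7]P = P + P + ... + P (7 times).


k = 7 = 111_2 (binary, LSB first: 111)
Double-and-add from P = (28, 0):
  bit 0 = 1: acc = O + (28, 0) = (28, 0)
  bit 1 = 1: acc = (28, 0) + O = (28, 0)
  bit 2 = 1: acc = (28, 0) + O = (28, 0)

7P = (28, 0)


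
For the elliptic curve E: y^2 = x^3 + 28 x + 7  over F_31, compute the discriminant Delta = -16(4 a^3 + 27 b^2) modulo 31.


4 a^3 + 27 b^2 = 4*28^3 + 27*7^2 = 87808 + 1323 = 89131
Delta = -16 * (89131) = -1426096
Delta mod 31 = 28

Delta = 28 (mod 31)


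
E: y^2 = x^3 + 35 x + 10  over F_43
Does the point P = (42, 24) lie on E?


Check whether y^2 = x^3 + 35 x + 10 (mod 43) for (x, y) = (42, 24).
LHS: y^2 = 24^2 mod 43 = 17
RHS: x^3 + 35 x + 10 = 42^3 + 35*42 + 10 mod 43 = 17
LHS = RHS

Yes, on the curve


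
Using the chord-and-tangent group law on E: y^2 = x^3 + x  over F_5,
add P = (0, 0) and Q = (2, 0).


P != Q, so use the chord formula.
s = (y2 - y1) / (x2 - x1) = (0) / (2) mod 5 = 0
x3 = s^2 - x1 - x2 mod 5 = 0^2 - 0 - 2 = 3
y3 = s (x1 - x3) - y1 mod 5 = 0 * (0 - 3) - 0 = 0

P + Q = (3, 0)


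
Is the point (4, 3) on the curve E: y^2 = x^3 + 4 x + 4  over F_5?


Check whether y^2 = x^3 + 4 x + 4 (mod 5) for (x, y) = (4, 3).
LHS: y^2 = 3^2 mod 5 = 4
RHS: x^3 + 4 x + 4 = 4^3 + 4*4 + 4 mod 5 = 4
LHS = RHS

Yes, on the curve


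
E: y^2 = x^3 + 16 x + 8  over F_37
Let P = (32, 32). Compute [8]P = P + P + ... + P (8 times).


k = 8 = 1000_2 (binary, LSB first: 0001)
Double-and-add from P = (32, 32):
  bit 0 = 0: acc unchanged = O
  bit 1 = 0: acc unchanged = O
  bit 2 = 0: acc unchanged = O
  bit 3 = 1: acc = O + (34, 28) = (34, 28)

8P = (34, 28)


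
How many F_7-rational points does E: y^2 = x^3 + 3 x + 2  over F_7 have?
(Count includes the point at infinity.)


For each x in F_7, count y with y^2 = x^3 + 3 x + 2 mod 7:
  x = 0: RHS = 2, y in [3, 4]  -> 2 point(s)
  x = 2: RHS = 2, y in [3, 4]  -> 2 point(s)
  x = 4: RHS = 1, y in [1, 6]  -> 2 point(s)
  x = 5: RHS = 2, y in [3, 4]  -> 2 point(s)
Affine points: 8. Add the point at infinity: total = 9.

#E(F_7) = 9


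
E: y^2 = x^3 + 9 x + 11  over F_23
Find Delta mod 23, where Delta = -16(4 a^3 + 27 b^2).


4 a^3 + 27 b^2 = 4*9^3 + 27*11^2 = 2916 + 3267 = 6183
Delta = -16 * (6183) = -98928
Delta mod 23 = 18

Delta = 18 (mod 23)


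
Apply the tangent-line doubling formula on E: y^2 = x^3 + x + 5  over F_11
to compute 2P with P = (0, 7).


Doubling: s = (3 x1^2 + a) / (2 y1)
s = (3*0^2 + 1) / (2*7) mod 11 = 4
x3 = s^2 - 2 x1 mod 11 = 4^2 - 2*0 = 5
y3 = s (x1 - x3) - y1 mod 11 = 4 * (0 - 5) - 7 = 6

2P = (5, 6)


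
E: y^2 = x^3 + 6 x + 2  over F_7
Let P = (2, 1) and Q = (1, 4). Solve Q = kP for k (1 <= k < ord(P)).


Enumerate multiples of P until we hit Q = (1, 4):
  1P = (2, 1)
  2P = (0, 3)
  3P = (6, 3)
  4P = (1, 3)
  5P = (1, 4)
Match found at i = 5.

k = 5


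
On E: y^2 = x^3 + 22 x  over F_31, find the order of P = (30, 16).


Compute successive multiples of P until we hit O:
  1P = (30, 16)
  2P = (7, 1)
  3P = (29, 17)
  4P = (4, 20)
  5P = (15, 27)
  6P = (5, 7)
  7P = (6, 10)
  8P = (28, 0)
  ... (continuing to 16P)
  16P = O

ord(P) = 16


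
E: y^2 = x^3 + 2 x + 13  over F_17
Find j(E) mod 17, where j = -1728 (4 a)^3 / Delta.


Delta = -16(4 a^3 + 27 b^2) mod 17 = 5
-1728 * (4 a)^3 = -1728 * (4*2)^3 mod 17 = 12
j = 12 * 5^(-1) mod 17 = 16

j = 16 (mod 17)


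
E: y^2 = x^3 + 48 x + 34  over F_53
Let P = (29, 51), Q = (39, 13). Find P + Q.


P != Q, so use the chord formula.
s = (y2 - y1) / (x2 - x1) = (15) / (10) mod 53 = 28
x3 = s^2 - x1 - x2 mod 53 = 28^2 - 29 - 39 = 27
y3 = s (x1 - x3) - y1 mod 53 = 28 * (29 - 27) - 51 = 5

P + Q = (27, 5)


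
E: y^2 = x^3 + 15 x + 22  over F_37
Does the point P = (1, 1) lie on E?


Check whether y^2 = x^3 + 15 x + 22 (mod 37) for (x, y) = (1, 1).
LHS: y^2 = 1^2 mod 37 = 1
RHS: x^3 + 15 x + 22 = 1^3 + 15*1 + 22 mod 37 = 1
LHS = RHS

Yes, on the curve


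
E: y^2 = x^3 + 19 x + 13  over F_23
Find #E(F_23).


For each x in F_23, count y with y^2 = x^3 + 19 x + 13 mod 23:
  x = 0: RHS = 13, y in [6, 17]  -> 2 point(s)
  x = 2: RHS = 13, y in [6, 17]  -> 2 point(s)
  x = 5: RHS = 3, y in [7, 16]  -> 2 point(s)
  x = 7: RHS = 6, y in [11, 12]  -> 2 point(s)
  x = 9: RHS = 16, y in [4, 19]  -> 2 point(s)
  x = 11: RHS = 12, y in [9, 14]  -> 2 point(s)
  x = 15: RHS = 16, y in [4, 19]  -> 2 point(s)
  x = 18: RHS = 0, y in [0]  -> 1 point(s)
  x = 21: RHS = 13, y in [6, 17]  -> 2 point(s)
  x = 22: RHS = 16, y in [4, 19]  -> 2 point(s)
Affine points: 19. Add the point at infinity: total = 20.

#E(F_23) = 20


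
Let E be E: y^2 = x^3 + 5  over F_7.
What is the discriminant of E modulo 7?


4 a^3 + 27 b^2 = 4*0^3 + 27*5^2 = 0 + 675 = 675
Delta = -16 * (675) = -10800
Delta mod 7 = 1

Delta = 1 (mod 7)


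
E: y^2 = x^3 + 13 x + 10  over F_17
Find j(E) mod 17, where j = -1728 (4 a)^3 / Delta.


Delta = -16(4 a^3 + 27 b^2) mod 17 = 13
-1728 * (4 a)^3 = -1728 * (4*13)^3 mod 17 = 6
j = 6 * 13^(-1) mod 17 = 7

j = 7 (mod 17)


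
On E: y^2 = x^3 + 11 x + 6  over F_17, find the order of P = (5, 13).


Compute successive multiples of P until we hit O:
  1P = (5, 13)
  2P = (11, 9)
  3P = (9, 1)
  4P = (12, 8)
  5P = (13, 0)
  6P = (12, 9)
  7P = (9, 16)
  8P = (11, 8)
  ... (continuing to 10P)
  10P = O

ord(P) = 10


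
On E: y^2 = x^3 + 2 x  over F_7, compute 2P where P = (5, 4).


Doubling: s = (3 x1^2 + a) / (2 y1)
s = (3*5^2 + 2) / (2*4) mod 7 = 0
x3 = s^2 - 2 x1 mod 7 = 0^2 - 2*5 = 4
y3 = s (x1 - x3) - y1 mod 7 = 0 * (5 - 4) - 4 = 3

2P = (4, 3)


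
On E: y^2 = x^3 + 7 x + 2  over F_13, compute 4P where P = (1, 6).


k = 4 = 100_2 (binary, LSB first: 001)
Double-and-add from P = (1, 6):
  bit 0 = 0: acc unchanged = O
  bit 1 = 0: acc unchanged = O
  bit 2 = 1: acc = O + (9, 12) = (9, 12)

4P = (9, 12)


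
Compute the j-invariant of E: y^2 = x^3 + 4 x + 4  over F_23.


Delta = -16(4 a^3 + 27 b^2) mod 23 = 9
-1728 * (4 a)^3 = -1728 * (4*4)^3 mod 23 = 17
j = 17 * 9^(-1) mod 23 = 7

j = 7 (mod 23)


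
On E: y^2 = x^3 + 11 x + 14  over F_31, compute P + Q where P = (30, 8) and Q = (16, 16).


P != Q, so use the chord formula.
s = (y2 - y1) / (x2 - x1) = (8) / (17) mod 31 = 26
x3 = s^2 - x1 - x2 mod 31 = 26^2 - 30 - 16 = 10
y3 = s (x1 - x3) - y1 mod 31 = 26 * (30 - 10) - 8 = 16

P + Q = (10, 16)


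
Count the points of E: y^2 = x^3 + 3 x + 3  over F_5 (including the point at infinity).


For each x in F_5, count y with y^2 = x^3 + 3 x + 3 mod 5:
  x = 3: RHS = 4, y in [2, 3]  -> 2 point(s)
  x = 4: RHS = 4, y in [2, 3]  -> 2 point(s)
Affine points: 4. Add the point at infinity: total = 5.

#E(F_5) = 5


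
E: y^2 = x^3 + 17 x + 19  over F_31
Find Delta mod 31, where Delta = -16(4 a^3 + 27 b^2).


4 a^3 + 27 b^2 = 4*17^3 + 27*19^2 = 19652 + 9747 = 29399
Delta = -16 * (29399) = -470384
Delta mod 31 = 10

Delta = 10 (mod 31)


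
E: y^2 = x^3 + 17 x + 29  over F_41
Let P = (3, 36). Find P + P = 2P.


Doubling: s = (3 x1^2 + a) / (2 y1)
s = (3*3^2 + 17) / (2*36) mod 41 = 12
x3 = s^2 - 2 x1 mod 41 = 12^2 - 2*3 = 15
y3 = s (x1 - x3) - y1 mod 41 = 12 * (3 - 15) - 36 = 25

2P = (15, 25)


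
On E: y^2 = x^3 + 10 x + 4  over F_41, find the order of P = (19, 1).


Compute successive multiples of P until we hit O:
  1P = (19, 1)
  2P = (11, 25)
  3P = (20, 2)
  4P = (3, 15)
  5P = (14, 10)
  6P = (26, 28)
  7P = (0, 2)
  8P = (27, 21)
  ... (continuing to 35P)
  35P = O

ord(P) = 35


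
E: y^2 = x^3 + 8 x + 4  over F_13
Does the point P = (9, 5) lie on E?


Check whether y^2 = x^3 + 8 x + 4 (mod 13) for (x, y) = (9, 5).
LHS: y^2 = 5^2 mod 13 = 12
RHS: x^3 + 8 x + 4 = 9^3 + 8*9 + 4 mod 13 = 12
LHS = RHS

Yes, on the curve


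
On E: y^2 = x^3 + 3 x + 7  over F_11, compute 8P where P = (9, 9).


k = 8 = 1000_2 (binary, LSB first: 0001)
Double-and-add from P = (9, 9):
  bit 0 = 0: acc unchanged = O
  bit 1 = 0: acc unchanged = O
  bit 2 = 0: acc unchanged = O
  bit 3 = 1: acc = O + (5, 2) = (5, 2)

8P = (5, 2)


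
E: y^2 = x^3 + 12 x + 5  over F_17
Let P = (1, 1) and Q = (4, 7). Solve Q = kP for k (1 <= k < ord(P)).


Enumerate multiples of P until we hit Q = (4, 7):
  1P = (1, 1)
  2P = (16, 14)
  3P = (4, 10)
  4P = (4, 7)
Match found at i = 4.

k = 4


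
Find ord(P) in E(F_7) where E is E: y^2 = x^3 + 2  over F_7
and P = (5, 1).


Compute successive multiples of P until we hit O:
  1P = (5, 1)
  2P = (5, 6)
  3P = O

ord(P) = 3


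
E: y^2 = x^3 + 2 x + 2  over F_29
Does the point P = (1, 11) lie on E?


Check whether y^2 = x^3 + 2 x + 2 (mod 29) for (x, y) = (1, 11).
LHS: y^2 = 11^2 mod 29 = 5
RHS: x^3 + 2 x + 2 = 1^3 + 2*1 + 2 mod 29 = 5
LHS = RHS

Yes, on the curve


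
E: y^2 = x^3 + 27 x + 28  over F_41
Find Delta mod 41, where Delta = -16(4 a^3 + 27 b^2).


4 a^3 + 27 b^2 = 4*27^3 + 27*28^2 = 78732 + 21168 = 99900
Delta = -16 * (99900) = -1598400
Delta mod 41 = 26

Delta = 26 (mod 41)


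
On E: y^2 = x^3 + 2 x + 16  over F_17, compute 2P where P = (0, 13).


Doubling: s = (3 x1^2 + a) / (2 y1)
s = (3*0^2 + 2) / (2*13) mod 17 = 4
x3 = s^2 - 2 x1 mod 17 = 4^2 - 2*0 = 16
y3 = s (x1 - x3) - y1 mod 17 = 4 * (0 - 16) - 13 = 8

2P = (16, 8)


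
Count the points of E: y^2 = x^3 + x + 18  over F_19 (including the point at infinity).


For each x in F_19, count y with y^2 = x^3 + 1 x + 18 mod 19:
  x = 1: RHS = 1, y in [1, 18]  -> 2 point(s)
  x = 2: RHS = 9, y in [3, 16]  -> 2 point(s)
  x = 7: RHS = 7, y in [8, 11]  -> 2 point(s)
  x = 8: RHS = 6, y in [5, 14]  -> 2 point(s)
  x = 11: RHS = 11, y in [7, 12]  -> 2 point(s)
  x = 13: RHS = 5, y in [9, 10]  -> 2 point(s)
  x = 15: RHS = 7, y in [8, 11]  -> 2 point(s)
  x = 16: RHS = 7, y in [8, 11]  -> 2 point(s)
  x = 18: RHS = 16, y in [4, 15]  -> 2 point(s)
Affine points: 18. Add the point at infinity: total = 19.

#E(F_19) = 19


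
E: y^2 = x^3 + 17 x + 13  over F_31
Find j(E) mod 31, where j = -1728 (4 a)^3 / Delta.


Delta = -16(4 a^3 + 27 b^2) mod 31 = 29
-1728 * (4 a)^3 = -1728 * (4*17)^3 mod 31 = 23
j = 23 * 29^(-1) mod 31 = 4

j = 4 (mod 31)


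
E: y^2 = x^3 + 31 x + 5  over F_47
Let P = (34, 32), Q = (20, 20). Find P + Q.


P != Q, so use the chord formula.
s = (y2 - y1) / (x2 - x1) = (35) / (33) mod 47 = 21
x3 = s^2 - x1 - x2 mod 47 = 21^2 - 34 - 20 = 11
y3 = s (x1 - x3) - y1 mod 47 = 21 * (34 - 11) - 32 = 28

P + Q = (11, 28)


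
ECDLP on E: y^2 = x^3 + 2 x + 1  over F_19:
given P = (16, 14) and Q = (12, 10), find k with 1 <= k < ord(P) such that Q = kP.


Enumerate multiples of P until we hit Q = (12, 10):
  1P = (16, 14)
  2P = (7, 15)
  3P = (0, 18)
  4P = (9, 8)
  5P = (18, 6)
  6P = (1, 2)
  7P = (11, 9)
  8P = (12, 9)
  9P = (8, 15)
  10P = (6, 18)
  11P = (4, 4)
  12P = (15, 9)
  13P = (13, 1)
  14P = (13, 18)
  15P = (15, 10)
  16P = (4, 15)
  17P = (6, 1)
  18P = (8, 4)
  19P = (12, 10)
Match found at i = 19.

k = 19


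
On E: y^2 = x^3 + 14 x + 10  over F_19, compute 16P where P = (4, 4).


k = 16 = 10000_2 (binary, LSB first: 00001)
Double-and-add from P = (4, 4):
  bit 0 = 0: acc unchanged = O
  bit 1 = 0: acc unchanged = O
  bit 2 = 0: acc unchanged = O
  bit 3 = 0: acc unchanged = O
  bit 4 = 1: acc = O + (4, 15) = (4, 15)

16P = (4, 15)


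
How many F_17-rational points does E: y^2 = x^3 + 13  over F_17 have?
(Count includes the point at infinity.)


For each x in F_17, count y with y^2 = x^3 + 0 x + 13 mod 17:
  x = 0: RHS = 13, y in [8, 9]  -> 2 point(s)
  x = 2: RHS = 4, y in [2, 15]  -> 2 point(s)
  x = 4: RHS = 9, y in [3, 14]  -> 2 point(s)
  x = 5: RHS = 2, y in [6, 11]  -> 2 point(s)
  x = 6: RHS = 8, y in [5, 12]  -> 2 point(s)
  x = 7: RHS = 16, y in [4, 13]  -> 2 point(s)
  x = 8: RHS = 15, y in [7, 10]  -> 2 point(s)
  x = 11: RHS = 1, y in [1, 16]  -> 2 point(s)
  x = 13: RHS = 0, y in [0]  -> 1 point(s)
Affine points: 17. Add the point at infinity: total = 18.

#E(F_17) = 18
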